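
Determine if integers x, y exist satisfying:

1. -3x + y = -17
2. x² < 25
Yes

Take x = 0, y = -17. Substituting into each constraint:
  (1) -3(0) + (-17) = -17 ✓
  (2) x² = (0)² = 0, and 0 < 25 ✓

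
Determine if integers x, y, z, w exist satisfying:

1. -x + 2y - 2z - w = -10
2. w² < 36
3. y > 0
Yes

Take x = 12, y = 1, z = 0, w = 0. Substituting into each constraint:
  (1) (-12) + 2(1) - 2(0) + 0 = -10 ✓
  (2) w² = (0)² = 0, and 0 < 36 ✓
  (3) 1 > 0 ✓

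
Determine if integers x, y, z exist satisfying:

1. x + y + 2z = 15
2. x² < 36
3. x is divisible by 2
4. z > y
Yes

Take x = -2, y = 5, z = 6. Substituting into each constraint:
  (1) (-2) + 5 + 2(6) = 15 ✓
  (2) x² = (-2)² = 4, and 4 < 36 ✓
  (3) -2 = 2 × -1, remainder 0 ✓
  (4) 6 > 5 ✓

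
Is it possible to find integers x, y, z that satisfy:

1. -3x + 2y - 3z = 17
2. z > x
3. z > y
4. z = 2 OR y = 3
Yes

Take x = -7, y = 1, z = 2. Substituting into each constraint:
  (1) -3(-7) + 2(1) - 3(2) = 17 ✓
  (2) 2 > -7 ✓
  (3) 2 > 1 ✓
  (4) z = 2, target 2 ✓ (first branch holds)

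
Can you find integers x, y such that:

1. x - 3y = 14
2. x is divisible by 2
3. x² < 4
No

The full constraint system is jointly infeasible over the integers. Each constraint and what it forces:

  - x - 3y = 14: is a linear equation tying the variables together
  - x is divisible by 2: restricts x to multiples of 2
  - x² < 4: restricts x to |x| ≤ 1

The bounds confine x to {0} with 2 | x. For each value, substitute into the equation:
  • x = 0: the equation gives -3y = 14, so y would not be an integer.
Every case fails, so no integer solution exists.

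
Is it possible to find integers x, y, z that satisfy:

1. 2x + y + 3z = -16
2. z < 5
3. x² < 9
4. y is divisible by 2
Yes

Take x = 0, y = 2, z = -6. Substituting into each constraint:
  (1) 2(0) + 2 + 3(-6) = -16 ✓
  (2) -6 < 5 ✓
  (3) x² = (0)² = 0, and 0 < 9 ✓
  (4) 2 = 2 × 1, remainder 0 ✓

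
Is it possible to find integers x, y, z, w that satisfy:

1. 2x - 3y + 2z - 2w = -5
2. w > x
Yes

Take x = 0, y = 1, z = 0, w = 1. Substituting into each constraint:
  (1) 2(0) - 3(1) + 2(0) - 2(1) = -5 ✓
  (2) 1 > 0 ✓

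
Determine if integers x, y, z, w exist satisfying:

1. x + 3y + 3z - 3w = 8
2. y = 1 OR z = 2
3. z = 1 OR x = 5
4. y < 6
Yes

Take x = 5, y = 1, z = 0, w = 0. Substituting into each constraint:
  (1) 5 + 3(1) + 3(0) - 3(0) = 8 ✓
  (2) y = 1, target 1 ✓ (first branch holds)
  (3) x = 5, target 5 ✓ (second branch holds)
  (4) 1 < 6 ✓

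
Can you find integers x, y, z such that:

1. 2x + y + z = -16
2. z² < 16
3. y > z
Yes

Take x = -9, y = 2, z = 0. Substituting into each constraint:
  (1) 2(-9) + 2 + 0 = -16 ✓
  (2) z² = (0)² = 0, and 0 < 16 ✓
  (3) 2 > 0 ✓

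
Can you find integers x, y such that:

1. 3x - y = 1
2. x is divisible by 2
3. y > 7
Yes

Take x = 4, y = 11. Substituting into each constraint:
  (1) 3(4) + (-11) = 1 ✓
  (2) 4 = 2 × 2, remainder 0 ✓
  (3) 11 > 7 ✓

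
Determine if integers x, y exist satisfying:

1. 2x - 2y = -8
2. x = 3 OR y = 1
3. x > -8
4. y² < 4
Yes

Take x = -3, y = 1. Substituting into each constraint:
  (1) 2(-3) - 2(1) = -8 ✓
  (2) y = 1, target 1 ✓ (second branch holds)
  (3) -3 > -8 ✓
  (4) y² = (1)² = 1, and 1 < 4 ✓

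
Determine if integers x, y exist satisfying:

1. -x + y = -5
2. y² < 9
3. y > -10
Yes

Take x = 5, y = 0. Substituting into each constraint:
  (1) (-5) + 0 = -5 ✓
  (2) y² = (0)² = 0, and 0 < 9 ✓
  (3) 0 > -10 ✓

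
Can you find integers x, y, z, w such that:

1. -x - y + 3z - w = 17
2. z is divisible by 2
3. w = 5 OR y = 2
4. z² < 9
Yes

Take x = 0, y = 2, z = 0, w = -19. Substituting into each constraint:
  (1) 0 + (-2) + 3(0) + 19 = 17 ✓
  (2) 0 = 2 × 0, remainder 0 ✓
  (3) y = 2, target 2 ✓ (second branch holds)
  (4) z² = (0)² = 0, and 0 < 9 ✓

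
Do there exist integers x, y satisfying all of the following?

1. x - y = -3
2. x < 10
Yes

Take x = -3, y = 0. Substituting into each constraint:
  (1) (-3) + 0 = -3 ✓
  (2) -3 < 10 ✓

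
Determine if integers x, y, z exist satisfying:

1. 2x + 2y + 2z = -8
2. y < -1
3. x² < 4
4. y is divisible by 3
Yes

Take x = 0, y = -3, z = -1. Substituting into each constraint:
  (1) 2(0) + 2(-3) + 2(-1) = -8 ✓
  (2) -3 < -1 ✓
  (3) x² = (0)² = 0, and 0 < 4 ✓
  (4) -3 = 3 × -1, remainder 0 ✓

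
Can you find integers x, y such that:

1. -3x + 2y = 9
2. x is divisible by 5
Yes

Take x = 5, y = 12. Substituting into each constraint:
  (1) -3(5) + 2(12) = 9 ✓
  (2) 5 = 5 × 1, remainder 0 ✓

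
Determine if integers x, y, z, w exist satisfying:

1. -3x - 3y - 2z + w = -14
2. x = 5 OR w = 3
Yes

Take x = 5, y = 0, z = 2, w = 5. Substituting into each constraint:
  (1) -3(5) - 3(0) - 2(2) + 5 = -14 ✓
  (2) x = 5, target 5 ✓ (first branch holds)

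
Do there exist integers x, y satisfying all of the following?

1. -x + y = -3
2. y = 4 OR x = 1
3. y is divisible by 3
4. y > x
No

A contradictory subset is {-x + y = -3, y > x}. No integer assignment can satisfy these jointly:

  - -x + y = -3: is a linear equation tying the variables together
  - y > x: bounds one variable relative to another variable

From the equation, x − y = 3, i.e. y − x = -3; but y > x requires y − x ≥ 1. Contradiction.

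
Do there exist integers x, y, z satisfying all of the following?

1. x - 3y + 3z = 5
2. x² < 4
Yes

Take x = -1, y = 0, z = 2. Substituting into each constraint:
  (1) (-1) - 3(0) + 3(2) = 5 ✓
  (2) x² = (-1)² = 1, and 1 < 4 ✓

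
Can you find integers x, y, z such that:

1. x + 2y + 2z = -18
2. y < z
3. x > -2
Yes

Take x = 0, y = -5, z = -4. Substituting into each constraint:
  (1) 0 + 2(-5) + 2(-4) = -18 ✓
  (2) -5 < -4 ✓
  (3) 0 > -2 ✓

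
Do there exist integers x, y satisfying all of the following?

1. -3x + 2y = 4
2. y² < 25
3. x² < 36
Yes

Take x = 0, y = 2. Substituting into each constraint:
  (1) -3(0) + 2(2) = 4 ✓
  (2) y² = (2)² = 4, and 4 < 25 ✓
  (3) x² = (0)² = 0, and 0 < 36 ✓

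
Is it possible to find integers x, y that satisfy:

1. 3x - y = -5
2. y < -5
Yes

Take x = -4, y = -7. Substituting into each constraint:
  (1) 3(-4) + 7 = -5 ✓
  (2) -7 < -5 ✓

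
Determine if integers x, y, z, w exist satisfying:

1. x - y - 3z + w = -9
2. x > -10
Yes

Take x = 0, y = 0, z = 3, w = 0. Substituting into each constraint:
  (1) 0 + 0 - 3(3) + 0 = -9 ✓
  (2) 0 > -10 ✓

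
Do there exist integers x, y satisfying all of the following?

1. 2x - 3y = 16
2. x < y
Yes

Take x = -19, y = -18. Substituting into each constraint:
  (1) 2(-19) - 3(-18) = 16 ✓
  (2) -19 < -18 ✓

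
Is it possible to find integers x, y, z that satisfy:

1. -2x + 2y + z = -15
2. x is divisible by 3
Yes

Take x = 0, y = 0, z = -15. Substituting into each constraint:
  (1) -2(0) + 2(0) + (-15) = -15 ✓
  (2) 0 = 3 × 0, remainder 0 ✓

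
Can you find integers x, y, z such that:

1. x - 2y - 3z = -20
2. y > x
Yes

Take x = 0, y = 1, z = 6. Substituting into each constraint:
  (1) 0 - 2(1) - 3(6) = -20 ✓
  (2) 1 > 0 ✓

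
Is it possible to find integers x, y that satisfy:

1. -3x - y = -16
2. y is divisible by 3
No

The full constraint system is jointly infeasible over the integers. Each constraint and what it forces:

  - -3x - y = -16: is a linear equation tying the variables together
  - y is divisible by 3: restricts y to multiples of 3

Modular obstruction: writing y = 3y', every remaining term of the linear equation is divisible by 3, so the left side is ≡ 0 (mod 3); but the right side -16 ≡ 2 (mod 3). No integers can satisfy it.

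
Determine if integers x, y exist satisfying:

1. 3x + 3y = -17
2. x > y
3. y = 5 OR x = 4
No

Even the single constraint (3x + 3y = -17) is infeasible over the integers.

  - 3x + 3y = -17: every term on the left is divisible by 3, so the LHS ≡ 0 (mod 3), but the RHS -17 is not — no integer solution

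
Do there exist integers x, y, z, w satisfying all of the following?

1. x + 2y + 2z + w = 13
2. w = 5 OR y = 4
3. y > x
Yes

Take x = 3, y = 4, z = 1, w = 0. Substituting into each constraint:
  (1) 3 + 2(4) + 2(1) + 0 = 13 ✓
  (2) y = 4, target 4 ✓ (second branch holds)
  (3) 4 > 3 ✓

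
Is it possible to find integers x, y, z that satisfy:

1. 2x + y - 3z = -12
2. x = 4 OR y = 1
Yes

Take x = 1, y = 1, z = 5. Substituting into each constraint:
  (1) 2(1) + 1 - 3(5) = -12 ✓
  (2) y = 1, target 1 ✓ (second branch holds)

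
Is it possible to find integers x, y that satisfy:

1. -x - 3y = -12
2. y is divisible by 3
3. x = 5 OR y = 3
Yes

Take x = 3, y = 3. Substituting into each constraint:
  (1) (-3) - 3(3) = -12 ✓
  (2) 3 = 3 × 1, remainder 0 ✓
  (3) y = 3, target 3 ✓ (second branch holds)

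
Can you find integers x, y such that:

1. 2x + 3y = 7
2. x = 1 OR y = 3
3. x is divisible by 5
No

The full constraint system is jointly infeasible over the integers. Each constraint and what it forces:

  - 2x + 3y = 7: is a linear equation tying the variables together
  - x = 1 OR y = 3: forces a choice: either x = 1 or y = 3
  - x is divisible by 5: restricts x to multiples of 5

Split on the disjunction (x = 1 OR y = 3):
  • If x = 1: this contradicts the divisibility constraint — 1 is not a multiple of 5.
  • If y = 3: with y = 3, writing x = 5x', every remaining term of the linear equation is divisible by 10, so the left side is ≡ 0 (mod 10); but the right side -2 ≡ 8 (mod 10). No integers can satisfy it.
Both branches are infeasible, so the system has no integer solution.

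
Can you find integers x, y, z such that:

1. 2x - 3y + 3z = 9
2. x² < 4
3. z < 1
Yes

Take x = 0, y = -3, z = 0. Substituting into each constraint:
  (1) 2(0) - 3(-3) + 3(0) = 9 ✓
  (2) x² = (0)² = 0, and 0 < 4 ✓
  (3) 0 < 1 ✓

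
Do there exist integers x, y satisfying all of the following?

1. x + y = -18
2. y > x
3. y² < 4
Yes

Take x = -18, y = 0. Substituting into each constraint:
  (1) (-18) + 0 = -18 ✓
  (2) 0 > -18 ✓
  (3) y² = (0)² = 0, and 0 < 4 ✓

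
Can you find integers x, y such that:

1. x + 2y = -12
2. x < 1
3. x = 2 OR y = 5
Yes

Take x = -22, y = 5. Substituting into each constraint:
  (1) (-22) + 2(5) = -12 ✓
  (2) -22 < 1 ✓
  (3) y = 5, target 5 ✓ (second branch holds)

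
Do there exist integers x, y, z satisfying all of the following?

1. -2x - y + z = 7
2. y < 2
Yes

Take x = 0, y = 0, z = 7. Substituting into each constraint:
  (1) -2(0) + 0 + 7 = 7 ✓
  (2) 0 < 2 ✓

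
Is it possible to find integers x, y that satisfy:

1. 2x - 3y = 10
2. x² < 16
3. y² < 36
Yes

Take x = -1, y = -4. Substituting into each constraint:
  (1) 2(-1) - 3(-4) = 10 ✓
  (2) x² = (-1)² = 1, and 1 < 16 ✓
  (3) y² = (-4)² = 16, and 16 < 36 ✓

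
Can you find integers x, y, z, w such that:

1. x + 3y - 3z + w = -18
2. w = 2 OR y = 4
Yes

Take x = -33, y = 4, z = 0, w = 3. Substituting into each constraint:
  (1) (-33) + 3(4) - 3(0) + 3 = -18 ✓
  (2) y = 4, target 4 ✓ (second branch holds)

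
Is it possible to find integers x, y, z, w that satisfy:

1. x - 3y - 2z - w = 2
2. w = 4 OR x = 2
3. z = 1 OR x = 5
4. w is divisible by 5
Yes

Take x = 2, y = 1, z = 1, w = -5. Substituting into each constraint:
  (1) 2 - 3(1) - 2(1) + 5 = 2 ✓
  (2) x = 2, target 2 ✓ (second branch holds)
  (3) z = 1, target 1 ✓ (first branch holds)
  (4) -5 = 5 × -1, remainder 0 ✓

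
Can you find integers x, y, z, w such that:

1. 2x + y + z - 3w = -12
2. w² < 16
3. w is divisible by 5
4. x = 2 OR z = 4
Yes

Take x = 2, y = -16, z = 0, w = 0. Substituting into each constraint:
  (1) 2(2) + (-16) + 0 - 3(0) = -12 ✓
  (2) w² = (0)² = 0, and 0 < 16 ✓
  (3) 0 = 5 × 0, remainder 0 ✓
  (4) x = 2, target 2 ✓ (first branch holds)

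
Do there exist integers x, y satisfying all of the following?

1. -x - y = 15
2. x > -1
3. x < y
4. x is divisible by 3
No

A contradictory subset is {-x - y = 15, x > -1, x < y}. No integer assignment can satisfy these jointly:

  - -x - y = 15: is a linear equation tying the variables together
  - x > -1: bounds one variable relative to a constant
  - x < y: bounds one variable relative to another variable

Propagating the comparison: y > x and x ≥ 0 give y ≥ 1. Range argument: with x ∈ [0, ∞], y ∈ [1, ∞], the left side of the equation is at most -1, but the right side is 15 > -1. No integer solution exists.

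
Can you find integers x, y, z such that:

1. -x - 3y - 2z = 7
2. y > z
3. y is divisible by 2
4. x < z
Yes

Take x = -5, y = 0, z = -1. Substituting into each constraint:
  (1) 5 - 3(0) - 2(-1) = 7 ✓
  (2) 0 > -1 ✓
  (3) 0 = 2 × 0, remainder 0 ✓
  (4) -5 < -1 ✓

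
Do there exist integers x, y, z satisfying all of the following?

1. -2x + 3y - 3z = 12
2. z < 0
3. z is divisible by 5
Yes

Take x = 0, y = -1, z = -5. Substituting into each constraint:
  (1) -2(0) + 3(-1) - 3(-5) = 12 ✓
  (2) -5 < 0 ✓
  (3) -5 = 5 × -1, remainder 0 ✓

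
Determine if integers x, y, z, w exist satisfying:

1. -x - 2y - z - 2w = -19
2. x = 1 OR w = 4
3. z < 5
Yes

Take x = -1, y = 6, z = 0, w = 4. Substituting into each constraint:
  (1) 1 - 2(6) + 0 - 2(4) = -19 ✓
  (2) w = 4, target 4 ✓ (second branch holds)
  (3) 0 < 5 ✓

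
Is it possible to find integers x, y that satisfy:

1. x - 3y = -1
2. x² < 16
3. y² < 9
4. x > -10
Yes

Take x = -1, y = 0. Substituting into each constraint:
  (1) (-1) - 3(0) = -1 ✓
  (2) x² = (-1)² = 1, and 1 < 16 ✓
  (3) y² = (0)² = 0, and 0 < 9 ✓
  (4) -1 > -10 ✓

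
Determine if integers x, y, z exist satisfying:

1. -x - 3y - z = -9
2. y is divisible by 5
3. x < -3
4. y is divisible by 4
Yes

Take x = -4, y = 0, z = 13. Substituting into each constraint:
  (1) 4 - 3(0) + (-13) = -9 ✓
  (2) 0 = 5 × 0, remainder 0 ✓
  (3) -4 < -3 ✓
  (4) 0 = 4 × 0, remainder 0 ✓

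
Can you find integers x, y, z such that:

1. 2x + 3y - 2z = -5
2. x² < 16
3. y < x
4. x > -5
Yes

Take x = 2, y = 1, z = 6. Substituting into each constraint:
  (1) 2(2) + 3(1) - 2(6) = -5 ✓
  (2) x² = (2)² = 4, and 4 < 16 ✓
  (3) 1 < 2 ✓
  (4) 2 > -5 ✓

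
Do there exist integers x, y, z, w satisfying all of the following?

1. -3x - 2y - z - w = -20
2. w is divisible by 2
Yes

Take x = 0, y = 10, z = 0, w = 0. Substituting into each constraint:
  (1) -3(0) - 2(10) + 0 + 0 = -20 ✓
  (2) 0 = 2 × 0, remainder 0 ✓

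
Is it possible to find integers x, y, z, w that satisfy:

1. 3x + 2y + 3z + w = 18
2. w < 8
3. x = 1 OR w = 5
Yes

Take x = 1, y = 3, z = 1, w = 6. Substituting into each constraint:
  (1) 3(1) + 2(3) + 3(1) + 6 = 18 ✓
  (2) 6 < 8 ✓
  (3) x = 1, target 1 ✓ (first branch holds)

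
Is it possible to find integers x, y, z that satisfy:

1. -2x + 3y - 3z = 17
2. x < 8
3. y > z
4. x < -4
Yes

Take x = -7, y = 0, z = -1. Substituting into each constraint:
  (1) -2(-7) + 3(0) - 3(-1) = 17 ✓
  (2) -7 < 8 ✓
  (3) 0 > -1 ✓
  (4) -7 < -4 ✓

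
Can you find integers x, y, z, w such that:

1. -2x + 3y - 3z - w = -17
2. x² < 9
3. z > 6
Yes

Take x = -2, y = 0, z = 7, w = 0. Substituting into each constraint:
  (1) -2(-2) + 3(0) - 3(7) + 0 = -17 ✓
  (2) x² = (-2)² = 4, and 4 < 9 ✓
  (3) 7 > 6 ✓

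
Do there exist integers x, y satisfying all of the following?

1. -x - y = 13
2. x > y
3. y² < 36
No

The full constraint system is jointly infeasible over the integers. Each constraint and what it forces:

  - -x - y = 13: is a linear equation tying the variables together
  - x > y: bounds one variable relative to another variable
  - y² < 36: restricts y to |y| ≤ 5

Propagating the comparison: x > y and y ≥ -5 give x ≥ -4. Range argument: with x ∈ [-4, ∞], y ∈ [-5, 5], the left side of the equation is at most 9, but the right side is 13 > 9. No integer solution exists.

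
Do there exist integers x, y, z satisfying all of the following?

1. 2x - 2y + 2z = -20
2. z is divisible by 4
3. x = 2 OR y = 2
Yes

Take x = -8, y = 2, z = 0. Substituting into each constraint:
  (1) 2(-8) - 2(2) + 2(0) = -20 ✓
  (2) 0 = 4 × 0, remainder 0 ✓
  (3) y = 2, target 2 ✓ (second branch holds)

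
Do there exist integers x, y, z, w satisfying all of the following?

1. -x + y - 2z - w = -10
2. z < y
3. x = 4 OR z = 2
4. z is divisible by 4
Yes

Take x = 4, y = 1, z = 0, w = 7. Substituting into each constraint:
  (1) (-4) + 1 - 2(0) + (-7) = -10 ✓
  (2) 0 < 1 ✓
  (3) x = 4, target 4 ✓ (first branch holds)
  (4) 0 = 4 × 0, remainder 0 ✓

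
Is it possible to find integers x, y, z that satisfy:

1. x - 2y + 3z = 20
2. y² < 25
Yes

Take x = 2, y = 0, z = 6. Substituting into each constraint:
  (1) 2 - 2(0) + 3(6) = 20 ✓
  (2) y² = (0)² = 0, and 0 < 25 ✓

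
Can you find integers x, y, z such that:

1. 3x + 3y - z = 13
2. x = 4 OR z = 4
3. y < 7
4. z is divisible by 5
Yes

Take x = 4, y = 2, z = 5. Substituting into each constraint:
  (1) 3(4) + 3(2) + (-5) = 13 ✓
  (2) x = 4, target 4 ✓ (first branch holds)
  (3) 2 < 7 ✓
  (4) 5 = 5 × 1, remainder 0 ✓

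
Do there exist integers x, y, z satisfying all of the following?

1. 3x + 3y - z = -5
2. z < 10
Yes

Take x = -1, y = 0, z = 2. Substituting into each constraint:
  (1) 3(-1) + 3(0) + (-2) = -5 ✓
  (2) 2 < 10 ✓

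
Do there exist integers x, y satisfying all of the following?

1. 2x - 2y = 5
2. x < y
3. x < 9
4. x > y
No

Even the single constraint (2x - 2y = 5) is infeasible over the integers.

  - 2x - 2y = 5: every term on the left is divisible by 2, so the LHS ≡ 0 (mod 2), but the RHS 5 is not — no integer solution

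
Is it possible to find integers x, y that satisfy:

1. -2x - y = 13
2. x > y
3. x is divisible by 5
Yes

Take x = 0, y = -13. Substituting into each constraint:
  (1) -2(0) + 13 = 13 ✓
  (2) 0 > -13 ✓
  (3) 0 = 5 × 0, remainder 0 ✓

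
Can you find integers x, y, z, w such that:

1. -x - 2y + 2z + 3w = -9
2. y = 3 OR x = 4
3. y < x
Yes

Take x = 4, y = 2, z = 1, w = -1. Substituting into each constraint:
  (1) (-4) - 2(2) + 2(1) + 3(-1) = -9 ✓
  (2) x = 4, target 4 ✓ (second branch holds)
  (3) 2 < 4 ✓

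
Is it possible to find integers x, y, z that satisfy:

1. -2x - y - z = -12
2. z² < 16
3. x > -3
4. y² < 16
Yes

Take x = 6, y = 0, z = 0. Substituting into each constraint:
  (1) -2(6) + 0 + 0 = -12 ✓
  (2) z² = (0)² = 0, and 0 < 16 ✓
  (3) 6 > -3 ✓
  (4) y² = (0)² = 0, and 0 < 16 ✓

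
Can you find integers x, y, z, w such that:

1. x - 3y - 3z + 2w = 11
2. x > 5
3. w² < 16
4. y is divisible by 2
Yes

Take x = 11, y = 0, z = 0, w = 0. Substituting into each constraint:
  (1) 11 - 3(0) - 3(0) + 2(0) = 11 ✓
  (2) 11 > 5 ✓
  (3) w² = (0)² = 0, and 0 < 16 ✓
  (4) 0 = 2 × 0, remainder 0 ✓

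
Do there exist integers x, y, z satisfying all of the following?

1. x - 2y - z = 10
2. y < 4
Yes

Take x = 10, y = 0, z = 0. Substituting into each constraint:
  (1) 10 - 2(0) + 0 = 10 ✓
  (2) 0 < 4 ✓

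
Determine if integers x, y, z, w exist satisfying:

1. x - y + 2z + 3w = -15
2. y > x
Yes

Take x = -1, y = 0, z = -7, w = 0. Substituting into each constraint:
  (1) (-1) + 0 + 2(-7) + 3(0) = -15 ✓
  (2) 0 > -1 ✓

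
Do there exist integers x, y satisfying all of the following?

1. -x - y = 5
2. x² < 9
Yes

Take x = 0, y = -5. Substituting into each constraint:
  (1) 0 + 5 = 5 ✓
  (2) x² = (0)² = 0, and 0 < 9 ✓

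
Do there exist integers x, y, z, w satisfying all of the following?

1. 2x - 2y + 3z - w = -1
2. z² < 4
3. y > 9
Yes

Take x = 0, y = 10, z = 0, w = -19. Substituting into each constraint:
  (1) 2(0) - 2(10) + 3(0) + 19 = -1 ✓
  (2) z² = (0)² = 0, and 0 < 4 ✓
  (3) 10 > 9 ✓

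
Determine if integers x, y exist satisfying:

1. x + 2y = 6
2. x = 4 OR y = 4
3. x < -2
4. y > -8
No

A contradictory subset is {x + 2y = 6, x = 4 OR y = 4, x < -2}. No integer assignment can satisfy these jointly:

  - x + 2y = 6: is a linear equation tying the variables together
  - x = 4 OR y = 4: forces a choice: either x = 4 or y = 4
  - x < -2: bounds one variable relative to a constant

Split on the disjunction (x = 4 OR y = 4):
  • If x = 4: this contradicts the bound x ≤ -3.
  • If y = 4: the equation forces x = -2, which contradicts the bound x ≤ -3.
Both branches are infeasible, so the system has no integer solution.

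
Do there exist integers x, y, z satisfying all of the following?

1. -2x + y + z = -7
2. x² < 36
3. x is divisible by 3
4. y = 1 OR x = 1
Yes

Take x = 3, y = 1, z = -2. Substituting into each constraint:
  (1) -2(3) + 1 + (-2) = -7 ✓
  (2) x² = (3)² = 9, and 9 < 36 ✓
  (3) 3 = 3 × 1, remainder 0 ✓
  (4) y = 1, target 1 ✓ (first branch holds)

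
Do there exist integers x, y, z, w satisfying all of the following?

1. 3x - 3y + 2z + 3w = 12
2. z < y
Yes

Take x = 0, y = 1, z = 0, w = 5. Substituting into each constraint:
  (1) 3(0) - 3(1) + 2(0) + 3(5) = 12 ✓
  (2) 0 < 1 ✓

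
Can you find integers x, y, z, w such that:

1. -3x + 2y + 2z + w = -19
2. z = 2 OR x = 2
Yes

Take x = 2, y = 0, z = 3, w = -19. Substituting into each constraint:
  (1) -3(2) + 2(0) + 2(3) + (-19) = -19 ✓
  (2) x = 2, target 2 ✓ (second branch holds)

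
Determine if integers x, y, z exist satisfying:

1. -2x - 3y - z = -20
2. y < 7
Yes

Take x = 0, y = 0, z = 20. Substituting into each constraint:
  (1) -2(0) - 3(0) + (-20) = -20 ✓
  (2) 0 < 7 ✓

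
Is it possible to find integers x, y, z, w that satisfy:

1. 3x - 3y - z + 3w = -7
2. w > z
Yes

Take x = 0, y = 4, z = 1, w = 2. Substituting into each constraint:
  (1) 3(0) - 3(4) + (-1) + 3(2) = -7 ✓
  (2) 2 > 1 ✓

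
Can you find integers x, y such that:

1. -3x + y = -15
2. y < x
Yes

Take x = 0, y = -15. Substituting into each constraint:
  (1) -3(0) + (-15) = -15 ✓
  (2) -15 < 0 ✓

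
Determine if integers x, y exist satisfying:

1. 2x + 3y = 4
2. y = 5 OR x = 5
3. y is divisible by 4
No

The full constraint system is jointly infeasible over the integers. Each constraint and what it forces:

  - 2x + 3y = 4: is a linear equation tying the variables together
  - y = 5 OR x = 5: forces a choice: either y = 5 or x = 5
  - y is divisible by 4: restricts y to multiples of 4

Split on the disjunction (y = 5 OR x = 5):
  • If y = 5: this contradicts the divisibility constraint — 5 is not a multiple of 4.
  • If x = 5: with x = 5, writing y = 4y', every remaining term of the linear equation is divisible by 12, so the left side is ≡ 0 (mod 12); but the right side -6 ≡ 6 (mod 12). No integers can satisfy it.
Both branches are infeasible, so the system has no integer solution.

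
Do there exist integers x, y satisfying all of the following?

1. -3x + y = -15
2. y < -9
Yes

Take x = 1, y = -12. Substituting into each constraint:
  (1) -3(1) + (-12) = -15 ✓
  (2) -12 < -9 ✓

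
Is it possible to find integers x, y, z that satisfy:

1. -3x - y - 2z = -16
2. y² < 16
Yes

Take x = 0, y = 0, z = 8. Substituting into each constraint:
  (1) -3(0) + 0 - 2(8) = -16 ✓
  (2) y² = (0)² = 0, and 0 < 16 ✓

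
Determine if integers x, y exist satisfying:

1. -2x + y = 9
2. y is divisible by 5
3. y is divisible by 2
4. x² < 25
No

A contradictory subset is {-2x + y = 9, y is divisible by 2}. No integer assignment can satisfy these jointly:

  - -2x + y = 9: is a linear equation tying the variables together
  - y is divisible by 2: restricts y to multiples of 2

Modular obstruction: writing y = 2y', every remaining term of the linear equation is divisible by 2, so the left side is ≡ 0 (mod 2); but the right side 9 ≡ 1 (mod 2). No integers can satisfy it.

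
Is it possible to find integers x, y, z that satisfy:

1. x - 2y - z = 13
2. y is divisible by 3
Yes

Take x = 13, y = 0, z = 0. Substituting into each constraint:
  (1) 13 - 2(0) + 0 = 13 ✓
  (2) 0 = 3 × 0, remainder 0 ✓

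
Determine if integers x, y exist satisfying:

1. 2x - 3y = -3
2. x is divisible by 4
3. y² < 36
Yes

Take x = 0, y = 1. Substituting into each constraint:
  (1) 2(0) - 3(1) = -3 ✓
  (2) 0 = 4 × 0, remainder 0 ✓
  (3) y² = (1)² = 1, and 1 < 36 ✓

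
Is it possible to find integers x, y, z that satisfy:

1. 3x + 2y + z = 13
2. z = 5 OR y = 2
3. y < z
Yes

Take x = 1, y = 2, z = 6. Substituting into each constraint:
  (1) 3(1) + 2(2) + 6 = 13 ✓
  (2) y = 2, target 2 ✓ (second branch holds)
  (3) 2 < 6 ✓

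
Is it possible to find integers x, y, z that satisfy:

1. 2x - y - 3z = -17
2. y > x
Yes

Take x = 2, y = 3, z = 6. Substituting into each constraint:
  (1) 2(2) + (-3) - 3(6) = -17 ✓
  (2) 3 > 2 ✓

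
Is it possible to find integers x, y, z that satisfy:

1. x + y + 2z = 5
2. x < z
Yes

Take x = -1, y = 6, z = 0. Substituting into each constraint:
  (1) (-1) + 6 + 2(0) = 5 ✓
  (2) -1 < 0 ✓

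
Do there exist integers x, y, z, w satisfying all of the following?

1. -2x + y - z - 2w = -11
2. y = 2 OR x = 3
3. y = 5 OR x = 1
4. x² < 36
Yes

Take x = 3, y = 5, z = 10, w = 0. Substituting into each constraint:
  (1) -2(3) + 5 + (-10) - 2(0) = -11 ✓
  (2) x = 3, target 3 ✓ (second branch holds)
  (3) y = 5, target 5 ✓ (first branch holds)
  (4) x² = (3)² = 9, and 9 < 36 ✓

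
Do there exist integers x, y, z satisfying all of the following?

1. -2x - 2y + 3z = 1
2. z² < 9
Yes

Take x = 1, y = 0, z = 1. Substituting into each constraint:
  (1) -2(1) - 2(0) + 3(1) = 1 ✓
  (2) z² = (1)² = 1, and 1 < 9 ✓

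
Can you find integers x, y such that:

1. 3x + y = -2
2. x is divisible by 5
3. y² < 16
Yes

Take x = 0, y = -2. Substituting into each constraint:
  (1) 3(0) + (-2) = -2 ✓
  (2) 0 = 5 × 0, remainder 0 ✓
  (3) y² = (-2)² = 4, and 4 < 16 ✓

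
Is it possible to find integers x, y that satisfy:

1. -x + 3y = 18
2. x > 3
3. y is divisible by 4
Yes

Take x = 6, y = 8. Substituting into each constraint:
  (1) (-6) + 3(8) = 18 ✓
  (2) 6 > 3 ✓
  (3) 8 = 4 × 2, remainder 0 ✓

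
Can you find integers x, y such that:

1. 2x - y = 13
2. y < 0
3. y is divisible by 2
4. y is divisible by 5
No

A contradictory subset is {2x - y = 13, y is divisible by 2}. No integer assignment can satisfy these jointly:

  - 2x - y = 13: is a linear equation tying the variables together
  - y is divisible by 2: restricts y to multiples of 2

Modular obstruction: writing y = 2y', every remaining term of the linear equation is divisible by 2, so the left side is ≡ 0 (mod 2); but the right side 13 ≡ 1 (mod 2). No integers can satisfy it.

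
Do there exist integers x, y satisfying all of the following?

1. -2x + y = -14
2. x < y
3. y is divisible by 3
Yes

Take x = 16, y = 18. Substituting into each constraint:
  (1) -2(16) + 18 = -14 ✓
  (2) 16 < 18 ✓
  (3) 18 = 3 × 6, remainder 0 ✓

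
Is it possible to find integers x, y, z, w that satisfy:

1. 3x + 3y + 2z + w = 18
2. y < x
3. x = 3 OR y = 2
Yes

Take x = 3, y = 1, z = 0, w = 6. Substituting into each constraint:
  (1) 3(3) + 3(1) + 2(0) + 6 = 18 ✓
  (2) 1 < 3 ✓
  (3) x = 3, target 3 ✓ (first branch holds)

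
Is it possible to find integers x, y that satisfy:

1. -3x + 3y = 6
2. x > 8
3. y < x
No

A contradictory subset is {-3x + 3y = 6, y < x}. No integer assignment can satisfy these jointly:

  - -3x + 3y = 6: is a linear equation tying the variables together
  - y < x: bounds one variable relative to another variable

From the equation, x − y = -2, i.e. x − y = -2; but x > y requires x − y ≥ 1. Contradiction.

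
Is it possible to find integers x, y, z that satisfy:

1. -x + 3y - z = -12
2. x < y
Yes

Take x = 0, y = 1, z = 15. Substituting into each constraint:
  (1) 0 + 3(1) + (-15) = -12 ✓
  (2) 0 < 1 ✓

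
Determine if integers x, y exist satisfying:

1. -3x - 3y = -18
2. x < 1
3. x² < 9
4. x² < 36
Yes

Take x = 0, y = 6. Substituting into each constraint:
  (1) -3(0) - 3(6) = -18 ✓
  (2) 0 < 1 ✓
  (3) x² = (0)² = 0, and 0 < 9 ✓
  (4) x² = (0)² = 0, and 0 < 36 ✓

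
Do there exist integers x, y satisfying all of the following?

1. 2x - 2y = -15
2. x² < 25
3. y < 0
No

Even the single constraint (2x - 2y = -15) is infeasible over the integers.

  - 2x - 2y = -15: every term on the left is divisible by 2, so the LHS ≡ 0 (mod 2), but the RHS -15 is not — no integer solution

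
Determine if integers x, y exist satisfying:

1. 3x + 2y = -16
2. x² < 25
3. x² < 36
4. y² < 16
Yes

Take x = -4, y = -2. Substituting into each constraint:
  (1) 3(-4) + 2(-2) = -16 ✓
  (2) x² = (-4)² = 16, and 16 < 25 ✓
  (3) x² = (-4)² = 16, and 16 < 36 ✓
  (4) y² = (-2)² = 4, and 4 < 16 ✓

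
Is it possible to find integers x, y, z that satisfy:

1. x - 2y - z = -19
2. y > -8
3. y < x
Yes

Take x = 1, y = 0, z = 20. Substituting into each constraint:
  (1) 1 - 2(0) + (-20) = -19 ✓
  (2) 0 > -8 ✓
  (3) 0 < 1 ✓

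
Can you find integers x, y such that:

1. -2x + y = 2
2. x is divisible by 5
Yes

Take x = 0, y = 2. Substituting into each constraint:
  (1) -2(0) + 2 = 2 ✓
  (2) 0 = 5 × 0, remainder 0 ✓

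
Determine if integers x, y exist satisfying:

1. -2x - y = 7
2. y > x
Yes

Take x = -3, y = -1. Substituting into each constraint:
  (1) -2(-3) + 1 = 7 ✓
  (2) -1 > -3 ✓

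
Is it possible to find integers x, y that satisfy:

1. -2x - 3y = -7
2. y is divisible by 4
No

The full constraint system is jointly infeasible over the integers. Each constraint and what it forces:

  - -2x - 3y = -7: is a linear equation tying the variables together
  - y is divisible by 4: restricts y to multiples of 4

Modular obstruction: writing y = 4y', every remaining term of the linear equation is divisible by 2, so the left side is ≡ 0 (mod 2); but the right side -7 ≡ 1 (mod 2). No integers can satisfy it.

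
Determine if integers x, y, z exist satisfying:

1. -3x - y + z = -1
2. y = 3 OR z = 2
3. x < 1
Yes

Take x = -1, y = 3, z = -1. Substituting into each constraint:
  (1) -3(-1) + (-3) + (-1) = -1 ✓
  (2) y = 3, target 3 ✓ (first branch holds)
  (3) -1 < 1 ✓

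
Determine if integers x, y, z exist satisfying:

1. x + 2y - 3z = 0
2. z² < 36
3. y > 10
Yes

Take x = -22, y = 11, z = 0. Substituting into each constraint:
  (1) (-22) + 2(11) - 3(0) = 0 ✓
  (2) z² = (0)² = 0, and 0 < 36 ✓
  (3) 11 > 10 ✓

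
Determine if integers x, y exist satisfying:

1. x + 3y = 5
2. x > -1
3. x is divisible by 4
Yes

Take x = 8, y = -1. Substituting into each constraint:
  (1) 8 + 3(-1) = 5 ✓
  (2) 8 > -1 ✓
  (3) 8 = 4 × 2, remainder 0 ✓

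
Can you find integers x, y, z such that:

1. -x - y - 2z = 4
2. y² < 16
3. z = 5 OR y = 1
Yes

Take x = 1, y = 1, z = -3. Substituting into each constraint:
  (1) (-1) + (-1) - 2(-3) = 4 ✓
  (2) y² = (1)² = 1, and 1 < 16 ✓
  (3) y = 1, target 1 ✓ (second branch holds)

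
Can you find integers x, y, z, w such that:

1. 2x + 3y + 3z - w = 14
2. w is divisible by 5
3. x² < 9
Yes

Take x = 1, y = 0, z = 4, w = 0. Substituting into each constraint:
  (1) 2(1) + 3(0) + 3(4) + 0 = 14 ✓
  (2) 0 = 5 × 0, remainder 0 ✓
  (3) x² = (1)² = 1, and 1 < 9 ✓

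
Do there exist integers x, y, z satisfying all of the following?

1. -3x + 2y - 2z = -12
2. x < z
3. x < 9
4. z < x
No

A contradictory subset is {x < z, z < x}. No integer assignment can satisfy these jointly:

  - x < z: bounds one variable relative to another variable
  - z < x: bounds one variable relative to another variable

Direct contradiction: z > x and x > z cannot both hold.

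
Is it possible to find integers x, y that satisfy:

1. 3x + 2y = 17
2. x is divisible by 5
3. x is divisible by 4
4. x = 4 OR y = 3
No

A contradictory subset is {3x + 2y = 17, x = 4 OR y = 3}. No integer assignment can satisfy these jointly:

  - 3x + 2y = 17: is a linear equation tying the variables together
  - x = 4 OR y = 3: forces a choice: either x = 4 or y = 3

Split on the disjunction (x = 4 OR y = 3):
  • If x = 4: with x = 4, every remaining term of the linear equation is divisible by 2, so the left side is ≡ 0 (mod 2); but the right side 5 ≡ 1 (mod 2). No integers can satisfy it.
  • If y = 3: with y = 3, every remaining term of the linear equation is divisible by 3, so the left side is ≡ 0 (mod 3); but the right side 11 ≡ 2 (mod 3). No integers can satisfy it.
Both branches are infeasible, so the system has no integer solution.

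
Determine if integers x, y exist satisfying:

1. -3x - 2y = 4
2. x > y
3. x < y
No

A contradictory subset is {x > y, x < y}. No integer assignment can satisfy these jointly:

  - x > y: bounds one variable relative to another variable
  - x < y: bounds one variable relative to another variable

Direct contradiction: x > y and y > x cannot both hold.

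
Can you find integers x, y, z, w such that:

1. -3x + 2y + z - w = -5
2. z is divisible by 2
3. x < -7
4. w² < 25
Yes

Take x = -9, y = -15, z = 0, w = 2. Substituting into each constraint:
  (1) -3(-9) + 2(-15) + 0 + (-2) = -5 ✓
  (2) 0 = 2 × 0, remainder 0 ✓
  (3) -9 < -7 ✓
  (4) w² = (2)² = 4, and 4 < 25 ✓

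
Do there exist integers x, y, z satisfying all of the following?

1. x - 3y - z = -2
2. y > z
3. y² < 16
Yes

Take x = -3, y = 0, z = -1. Substituting into each constraint:
  (1) (-3) - 3(0) + 1 = -2 ✓
  (2) 0 > -1 ✓
  (3) y² = (0)² = 0, and 0 < 16 ✓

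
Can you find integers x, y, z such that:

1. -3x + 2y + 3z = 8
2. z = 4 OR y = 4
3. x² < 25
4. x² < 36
Yes

Take x = 2, y = 1, z = 4. Substituting into each constraint:
  (1) -3(2) + 2(1) + 3(4) = 8 ✓
  (2) z = 4, target 4 ✓ (first branch holds)
  (3) x² = (2)² = 4, and 4 < 25 ✓
  (4) x² = (2)² = 4, and 4 < 36 ✓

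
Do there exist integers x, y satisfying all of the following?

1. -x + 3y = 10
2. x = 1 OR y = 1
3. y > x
Yes

Take x = -7, y = 1. Substituting into each constraint:
  (1) 7 + 3(1) = 10 ✓
  (2) y = 1, target 1 ✓ (second branch holds)
  (3) 1 > -7 ✓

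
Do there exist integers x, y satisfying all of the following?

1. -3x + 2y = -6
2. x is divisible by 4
Yes

Take x = 0, y = -3. Substituting into each constraint:
  (1) -3(0) + 2(-3) = -6 ✓
  (2) 0 = 4 × 0, remainder 0 ✓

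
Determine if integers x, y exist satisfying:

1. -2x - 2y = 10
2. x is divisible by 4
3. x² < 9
Yes

Take x = 0, y = -5. Substituting into each constraint:
  (1) -2(0) - 2(-5) = 10 ✓
  (2) 0 = 4 × 0, remainder 0 ✓
  (3) x² = (0)² = 0, and 0 < 9 ✓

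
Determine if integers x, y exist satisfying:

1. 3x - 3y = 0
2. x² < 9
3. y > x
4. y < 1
No

A contradictory subset is {3x - 3y = 0, y > x}. No integer assignment can satisfy these jointly:

  - 3x - 3y = 0: is a linear equation tying the variables together
  - y > x: bounds one variable relative to another variable

From the equation, x − y = 0, i.e. y − x = 0; but y > x requires y − x ≥ 1. Contradiction.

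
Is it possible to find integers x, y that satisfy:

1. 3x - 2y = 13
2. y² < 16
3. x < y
No

The full constraint system is jointly infeasible over the integers. Each constraint and what it forces:

  - 3x - 2y = 13: is a linear equation tying the variables together
  - y² < 16: restricts y to |y| ≤ 3
  - x < y: bounds one variable relative to another variable

Propagating the comparison: x < y and y ≤ 3 give x ≤ 2. Range argument: with x ∈ [−∞, 2], y ∈ [-3, 3], the left side of the equation is at most 12, but the right side is 13 > 12. No integer solution exists.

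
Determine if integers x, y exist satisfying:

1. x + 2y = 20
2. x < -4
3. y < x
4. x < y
No

A contradictory subset is {y < x, x < y}. No integer assignment can satisfy these jointly:

  - y < x: bounds one variable relative to another variable
  - x < y: bounds one variable relative to another variable

Direct contradiction: x > y and y > x cannot both hold.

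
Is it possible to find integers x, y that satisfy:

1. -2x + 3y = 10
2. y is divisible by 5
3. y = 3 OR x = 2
No

A contradictory subset is {-2x + 3y = 10, y = 3 OR x = 2}. No integer assignment can satisfy these jointly:

  - -2x + 3y = 10: is a linear equation tying the variables together
  - y = 3 OR x = 2: forces a choice: either y = 3 or x = 2

Split on the disjunction (y = 3 OR x = 2):
  • If y = 3: with y = 3, every remaining term of the linear equation is divisible by 2, so the left side is ≡ 0 (mod 2); but the right side 1 ≡ 1 (mod 2). No integers can satisfy it.
  • If x = 2: with x = 2, every remaining term of the linear equation is divisible by 3, so the left side is ≡ 0 (mod 3); but the right side 14 ≡ 2 (mod 3). No integers can satisfy it.
Both branches are infeasible, so the system has no integer solution.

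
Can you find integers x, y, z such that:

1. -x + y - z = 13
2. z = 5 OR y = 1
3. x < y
Yes

Take x = -18, y = 1, z = 6. Substituting into each constraint:
  (1) 18 + 1 + (-6) = 13 ✓
  (2) y = 1, target 1 ✓ (second branch holds)
  (3) -18 < 1 ✓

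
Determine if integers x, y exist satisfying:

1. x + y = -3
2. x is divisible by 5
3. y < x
Yes

Take x = 0, y = -3. Substituting into each constraint:
  (1) 0 + (-3) = -3 ✓
  (2) 0 = 5 × 0, remainder 0 ✓
  (3) -3 < 0 ✓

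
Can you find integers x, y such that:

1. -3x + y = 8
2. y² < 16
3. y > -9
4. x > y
No

A contradictory subset is {-3x + y = 8, y² < 16, x > y}. No integer assignment can satisfy these jointly:

  - -3x + y = 8: is a linear equation tying the variables together
  - y² < 16: restricts y to |y| ≤ 3
  - x > y: bounds one variable relative to another variable

The bounds confine y to {-3, -2, -1, 0, 1, 2, 3}. For each value, substitute into the equation:
  • y = -3: the equation gives -3x = 11, so x would not be an integer.
  • y = -2: the equation gives -3x = 10, so x would not be an integer.
  • y = -1: the equation forces x = -3, but x > y fails since -3 ≤ -1.
  • y = 0: the equation gives -3x = 8, so x would not be an integer.
  • y = 1: the equation gives -3x = 7, so x would not be an integer.
  • y = 2: the equation forces x = -2, but x > y fails since -2 ≤ 2.
  • y = 3: the equation gives -3x = 5, so x would not be an integer.
Every case fails, so no integer solution exists.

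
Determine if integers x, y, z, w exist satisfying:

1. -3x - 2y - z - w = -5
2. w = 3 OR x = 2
Yes

Take x = 2, y = 0, z = -3, w = 2. Substituting into each constraint:
  (1) -3(2) - 2(0) + 3 + (-2) = -5 ✓
  (2) x = 2, target 2 ✓ (second branch holds)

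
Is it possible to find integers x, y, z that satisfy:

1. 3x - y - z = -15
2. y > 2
Yes

Take x = 0, y = 15, z = 0. Substituting into each constraint:
  (1) 3(0) + (-15) + 0 = -15 ✓
  (2) 15 > 2 ✓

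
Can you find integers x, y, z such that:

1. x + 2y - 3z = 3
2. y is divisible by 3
Yes

Take x = 0, y = 0, z = -1. Substituting into each constraint:
  (1) 0 + 2(0) - 3(-1) = 3 ✓
  (2) 0 = 3 × 0, remainder 0 ✓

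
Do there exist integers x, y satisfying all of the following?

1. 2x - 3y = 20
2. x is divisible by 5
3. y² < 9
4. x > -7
Yes

Take x = 10, y = 0. Substituting into each constraint:
  (1) 2(10) - 3(0) = 20 ✓
  (2) 10 = 5 × 2, remainder 0 ✓
  (3) y² = (0)² = 0, and 0 < 9 ✓
  (4) 10 > -7 ✓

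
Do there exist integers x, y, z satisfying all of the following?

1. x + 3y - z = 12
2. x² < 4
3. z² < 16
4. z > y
No

The full constraint system is jointly infeasible over the integers. Each constraint and what it forces:

  - x + 3y - z = 12: is a linear equation tying the variables together
  - x² < 4: restricts x to |x| ≤ 1
  - z² < 16: restricts z to |z| ≤ 3
  - z > y: bounds one variable relative to another variable

Propagating the comparison: y < z and z ≤ 3 give y ≤ 2. Range argument: with x ∈ [-1, 1], y ∈ [−∞, 2], z ∈ [-3, 3], the left side of the equation is at most 10, but the right side is 12 > 10. No integer solution exists.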